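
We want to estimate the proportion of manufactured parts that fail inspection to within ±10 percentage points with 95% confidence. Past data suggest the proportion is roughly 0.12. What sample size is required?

For a proportion with margin E = 0.1 at 95% confidence, z = 1.960.
n = p̂(1−p̂)(z/E)² = 0.12 × 0.88 × (1.960/0.1)² = 40.57
Round up: n = 41.

41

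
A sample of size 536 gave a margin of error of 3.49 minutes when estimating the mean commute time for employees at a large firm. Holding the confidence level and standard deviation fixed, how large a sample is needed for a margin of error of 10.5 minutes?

60

Margin of error scales as 1/√n, so n₂ = n₁·(E₁/E₂)².
n₂ = 536 × (3.49/10.5)² = 536 × 0.1105 = 59.23
Round up: n₂ = 60.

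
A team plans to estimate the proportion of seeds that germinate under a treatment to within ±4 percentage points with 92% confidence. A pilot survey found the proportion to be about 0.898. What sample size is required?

For a proportion with margin E = 0.04 at 92% confidence, z = 1.751.
n = p̂(1−p̂)(z/E)² = 0.898 × 0.102 × (1.751/0.04)² = 175.52
Round up: n = 176.

176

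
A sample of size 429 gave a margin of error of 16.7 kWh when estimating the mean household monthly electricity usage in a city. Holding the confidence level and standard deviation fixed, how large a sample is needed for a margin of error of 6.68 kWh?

n = 2682

Margin of error scales as 1/√n, so n₂ = n₁·(E₁/E₂)².
n₂ = 429 × (16.7/6.68)² = 429 × 6.25 = 2681.25
Round up: n₂ = 2682.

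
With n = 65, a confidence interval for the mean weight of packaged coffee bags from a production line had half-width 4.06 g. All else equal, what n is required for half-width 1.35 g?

588

Margin of error scales as 1/√n, so n₂ = n₁·(E₁/E₂)².
n₂ = 65 × (4.06/1.35)² = 65 × 9.044 = 587.86
Round up: n₂ = 588.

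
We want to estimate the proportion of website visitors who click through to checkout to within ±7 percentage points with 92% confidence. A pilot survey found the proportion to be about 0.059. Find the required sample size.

35

For a proportion with margin E = 0.07 at 92% confidence, z = 1.751.
n = p̂(1−p̂)(z/E)² = 0.059 × 0.941 × (1.751/0.07)² = 34.74
Round up: n = 35.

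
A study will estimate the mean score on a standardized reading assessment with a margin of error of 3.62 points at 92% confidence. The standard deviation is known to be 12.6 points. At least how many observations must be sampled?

For a mean, the margin of error is E = z·σ/√n, so n = (zσ/E)².
At 92% confidence, z = 1.751.
n = (1.751 × 12.6 / 3.62)² = 37.14
Round up: n = 38.

n = 38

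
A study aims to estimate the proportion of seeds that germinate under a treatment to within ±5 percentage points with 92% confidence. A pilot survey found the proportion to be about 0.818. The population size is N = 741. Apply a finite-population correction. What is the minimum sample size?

For a proportion with margin E = 0.05 at 92% confidence, z = 1.751.
n = p̂(1−p̂)(z/E)² = 0.818 × 0.182 × (1.751/0.05)² = 182.58 — call this n₀.
Finite-population correction with N = 741: n = n₀ / (1 + (n₀−1)/N) = 182.58 / 1.245 = 146.65
Round up: n = 147.

147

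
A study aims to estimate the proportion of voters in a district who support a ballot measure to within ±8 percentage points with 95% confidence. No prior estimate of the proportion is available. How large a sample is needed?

For a proportion with margin E = 0.08 at 95% confidence, z = 1.960.
With no prior estimate, use p = 0.5, which maximizes p(1−p) at 0.25.
n = 0.25 × (z/E)² = 0.25 × (1.960/0.08)² = 150.06
Round up: n = 151.

151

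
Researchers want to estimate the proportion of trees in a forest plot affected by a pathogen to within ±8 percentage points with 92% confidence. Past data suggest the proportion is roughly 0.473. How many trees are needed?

n = 120

For a proportion with margin E = 0.08 at 92% confidence, z = 1.751.
n = p̂(1−p̂)(z/E)² = 0.473 × 0.527 × (1.751/0.08)² = 119.42
Round up: n = 120.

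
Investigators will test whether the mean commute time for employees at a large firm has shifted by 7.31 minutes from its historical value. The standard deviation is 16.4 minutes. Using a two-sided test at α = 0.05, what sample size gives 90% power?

For a one-sample z-test, n = ((z_{α/2} + z_β)·σ/δ)².
z_{α/2} = 1.960 (two-sided α = 0.05); z_β = 1.282 (power 90% → β = 0.1).
n = (3.242 × 16.4 / 7.31)² = 52.90
Round up: n = 53.

53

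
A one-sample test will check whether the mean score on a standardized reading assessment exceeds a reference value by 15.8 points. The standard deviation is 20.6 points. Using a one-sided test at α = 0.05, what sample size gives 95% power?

19

For a one-sample z-test, n = ((z_α + z_β)·σ/δ)².
z_α = 1.645 (one-sided α = 0.05); z_β = 1.645 (power 95% → β = 0.05).
n = (3.290 × 20.6 / 15.8)² = 18.40
Round up: n = 19.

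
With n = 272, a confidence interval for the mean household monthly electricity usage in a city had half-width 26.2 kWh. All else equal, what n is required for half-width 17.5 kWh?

610

Margin of error scales as 1/√n, so n₂ = n₁·(E₁/E₂)².
n₂ = 272 × (26.2/17.5)² = 272 × 2.241 = 609.55
Round up: n₂ = 610.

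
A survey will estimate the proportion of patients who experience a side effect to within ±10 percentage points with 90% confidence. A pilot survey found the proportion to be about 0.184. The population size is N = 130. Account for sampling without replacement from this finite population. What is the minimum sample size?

32

For a proportion with margin E = 0.1 at 90% confidence, z = 1.645.
n = p̂(1−p̂)(z/E)² = 0.184 × 0.816 × (1.645/0.1)² = 40.63 — call this n₀.
Finite-population correction with N = 130: n = n₀ / (1 + (n₀−1)/N) = 40.63 / 1.305 = 31.13
Round up: n = 32.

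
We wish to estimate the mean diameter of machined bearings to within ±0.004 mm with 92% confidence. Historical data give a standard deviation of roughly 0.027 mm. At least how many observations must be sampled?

For a mean, the margin of error is E = z·σ/√n, so n = (zσ/E)².
At 92% confidence, z = 1.751.
n = (1.751 × 0.027 / 0.004)² = 139.69
Round up: n = 140.

140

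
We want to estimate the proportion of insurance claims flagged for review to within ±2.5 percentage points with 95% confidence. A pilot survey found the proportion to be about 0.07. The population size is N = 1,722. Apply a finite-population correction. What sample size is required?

For a proportion with margin E = 0.025 at 95% confidence, z = 1.960.
n = p̂(1−p̂)(z/E)² = 0.07 × 0.93 × (1.960/0.025)² = 400.14 — call this n₀.
Finite-population correction with N = 1,722: n = n₀ / (1 + (n₀−1)/N) = 400.14 / 1.232 = 324.79
Round up: n = 325.

n = 325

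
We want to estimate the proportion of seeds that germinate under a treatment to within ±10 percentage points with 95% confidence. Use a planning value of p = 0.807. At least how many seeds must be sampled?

For a proportion with margin E = 0.1 at 95% confidence, z = 1.960.
n = p̂(1−p̂)(z/E)² = 0.807 × 0.193 × (1.960/0.1)² = 59.83
Round up: n = 60.

60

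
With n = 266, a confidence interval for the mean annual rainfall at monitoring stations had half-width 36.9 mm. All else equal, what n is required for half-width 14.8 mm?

1654

Margin of error scales as 1/√n, so n₂ = n₁·(E₁/E₂)².
n₂ = 266 × (36.9/14.8)² = 266 × 6.216 = 1653.46
Round up: n₂ = 1654.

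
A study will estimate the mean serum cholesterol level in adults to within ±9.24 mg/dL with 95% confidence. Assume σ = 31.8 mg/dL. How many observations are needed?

For a mean, the margin of error is E = z·σ/√n, so n = (zσ/E)².
At 95% confidence, z = 1.960.
n = (1.960 × 31.8 / 9.24)² = 45.50
Round up: n = 46.

n = 46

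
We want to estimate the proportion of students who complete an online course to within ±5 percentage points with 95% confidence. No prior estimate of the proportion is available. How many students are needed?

For a proportion with margin E = 0.05 at 95% confidence, z = 1.960.
With no prior estimate, use p = 0.5, which maximizes p(1−p) at 0.25.
n = 0.25 × (z/E)² = 0.25 × (1.960/0.05)² = 384.16
Round up: n = 385.

n = 385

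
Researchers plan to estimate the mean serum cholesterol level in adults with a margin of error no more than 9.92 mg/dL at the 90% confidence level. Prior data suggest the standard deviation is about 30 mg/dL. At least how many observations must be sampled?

For a mean, the margin of error is E = z·σ/√n, so n = (zσ/E)².
At 90% confidence, z = 1.645.
n = (1.645 × 30 / 9.92)² = 24.75
Round up: n = 25.

n = 25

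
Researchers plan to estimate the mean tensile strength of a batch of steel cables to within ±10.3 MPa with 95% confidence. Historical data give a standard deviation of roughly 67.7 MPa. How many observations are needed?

For a mean, the margin of error is E = z·σ/√n, so n = (zσ/E)².
At 95% confidence, z = 1.960.
n = (1.960 × 67.7 / 10.3)² = 165.96
Round up: n = 166.

166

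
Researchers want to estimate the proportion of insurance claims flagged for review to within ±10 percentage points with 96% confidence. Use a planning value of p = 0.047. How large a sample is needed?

19

For a proportion with margin E = 0.1 at 96% confidence, z = 2.054.
n = p̂(1−p̂)(z/E)² = 0.047 × 0.953 × (2.054/0.1)² = 18.90
Round up: n = 19.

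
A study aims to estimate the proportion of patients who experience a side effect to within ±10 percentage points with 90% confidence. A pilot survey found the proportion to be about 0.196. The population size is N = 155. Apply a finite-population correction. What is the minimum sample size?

n = 34

For a proportion with margin E = 0.1 at 90% confidence, z = 1.645.
n = p̂(1−p̂)(z/E)² = 0.196 × 0.804 × (1.645/0.1)² = 42.64 — call this n₀.
Finite-population correction with N = 155: n = n₀ / (1 + (n₀−1)/N) = 42.64 / 1.269 = 33.60
Round up: n = 34.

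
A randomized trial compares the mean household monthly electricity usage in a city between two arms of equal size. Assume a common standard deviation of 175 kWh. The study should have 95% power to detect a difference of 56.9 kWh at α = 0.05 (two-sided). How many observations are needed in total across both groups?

For two equal groups, n per group = 2·((z_{α/2} + z_β)·σ/δ)².
z_{α/2} = 1.960; z_β = 1.645 (power 95%).
n = 2 × (3.605 × 175 / 56.9)² = 2 × 122.93 = 245.86
Round up: n = 246 per group.
Total across both groups: 2 × 246 = 492.

492 total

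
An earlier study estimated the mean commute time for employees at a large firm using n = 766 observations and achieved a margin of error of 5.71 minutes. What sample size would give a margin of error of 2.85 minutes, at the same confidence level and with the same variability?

Margin of error scales as 1/√n, so n₂ = n₁·(E₁/E₂)².
n₂ = 766 × (5.71/2.85)² = 766 × 4.014 = 3074.72
Round up: n₂ = 3075.

n = 3075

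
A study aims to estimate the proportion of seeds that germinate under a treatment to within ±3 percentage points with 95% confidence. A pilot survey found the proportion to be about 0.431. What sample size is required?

1047

For a proportion with margin E = 0.03 at 95% confidence, z = 1.960.
n = p̂(1−p̂)(z/E)² = 0.431 × 0.569 × (1.960/0.03)² = 1046.79
Round up: n = 1047.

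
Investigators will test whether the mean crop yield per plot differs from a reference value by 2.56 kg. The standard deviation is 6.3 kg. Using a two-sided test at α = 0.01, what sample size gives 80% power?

n = 71

For a one-sample z-test, n = ((z_{α/2} + z_β)·σ/δ)².
z_{α/2} = 2.576 (two-sided α = 0.01); z_β = 0.842 (power 80% → β = 0.2).
n = (3.418 × 6.3 / 2.56)² = 70.75
Round up: n = 71.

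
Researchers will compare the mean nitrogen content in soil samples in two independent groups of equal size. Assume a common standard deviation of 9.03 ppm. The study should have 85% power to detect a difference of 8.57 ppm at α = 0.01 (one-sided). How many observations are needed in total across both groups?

For two equal groups, n per group = 2·((z_α + z_β)·σ/δ)².
z_α = 2.326; z_β = 1.036 (power 85%).
n = 2 × (3.362 × 9.03 / 8.57)² = 2 × 12.55 = 25.10
Round up: n = 26 per group.
Total across both groups: 2 × 26 = 52.

52 total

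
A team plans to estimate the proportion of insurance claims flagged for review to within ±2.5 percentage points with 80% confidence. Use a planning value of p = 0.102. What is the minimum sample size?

For a proportion with margin E = 0.025 at 80% confidence, z = 1.282.
n = p̂(1−p̂)(z/E)² = 0.102 × 0.898 × (1.282/0.025)² = 240.86
Round up: n = 241.

241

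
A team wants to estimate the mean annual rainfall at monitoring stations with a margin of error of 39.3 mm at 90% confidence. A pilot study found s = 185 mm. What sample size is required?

For a mean, the margin of error is E = z·σ/√n, so n = (zσ/E)².
At 90% confidence, z = 1.645.
n = (1.645 × 185 / 39.3)² = 59.96
Round up: n = 60.

60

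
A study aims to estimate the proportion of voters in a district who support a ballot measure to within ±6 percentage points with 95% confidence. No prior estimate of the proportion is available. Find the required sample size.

267

For a proportion with margin E = 0.06 at 95% confidence, z = 1.960.
With no prior estimate, use p = 0.5, which maximizes p(1−p) at 0.25.
n = 0.25 × (z/E)² = 0.25 × (1.960/0.06)² = 266.78
Round up: n = 267.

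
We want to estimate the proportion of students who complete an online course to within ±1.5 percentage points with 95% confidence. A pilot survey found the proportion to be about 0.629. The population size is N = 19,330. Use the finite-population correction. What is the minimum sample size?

For a proportion with margin E = 0.015 at 95% confidence, z = 1.960.
n = p̂(1−p̂)(z/E)² = 0.629 × 0.371 × (1.960/0.015)² = 3984.32 — call this n₀.
Finite-population correction with N = 19,330: n = n₀ / (1 + (n₀−1)/N) = 3984.32 / 1.206 = 3303.75
Round up: n = 3304.

3304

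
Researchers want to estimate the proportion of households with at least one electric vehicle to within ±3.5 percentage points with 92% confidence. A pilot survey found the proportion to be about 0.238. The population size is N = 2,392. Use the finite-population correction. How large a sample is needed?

n = 382

For a proportion with margin E = 0.035 at 92% confidence, z = 1.751.
n = p̂(1−p̂)(z/E)² = 0.238 × 0.762 × (1.751/0.035)² = 453.91 — call this n₀.
Finite-population correction with N = 2,392: n = n₀ / (1 + (n₀−1)/N) = 453.91 / 1.189 = 381.76
Round up: n = 382.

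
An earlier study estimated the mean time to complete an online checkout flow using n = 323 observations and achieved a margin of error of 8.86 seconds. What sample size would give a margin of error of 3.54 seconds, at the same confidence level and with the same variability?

2024

Margin of error scales as 1/√n, so n₂ = n₁·(E₁/E₂)².
n₂ = 323 × (8.86/3.54)² = 323 × 6.264 = 2023.27
Round up: n₂ = 2024.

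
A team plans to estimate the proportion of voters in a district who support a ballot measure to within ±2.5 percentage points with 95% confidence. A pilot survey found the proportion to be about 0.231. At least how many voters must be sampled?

For a proportion with margin E = 0.025 at 95% confidence, z = 1.960.
n = p̂(1−p̂)(z/E)² = 0.231 × 0.769 × (1.960/0.025)² = 1091.87
Round up: n = 1092.

1092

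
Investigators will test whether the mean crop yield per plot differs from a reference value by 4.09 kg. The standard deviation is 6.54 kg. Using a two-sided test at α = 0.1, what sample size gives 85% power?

For a one-sample z-test, n = ((z_{α/2} + z_β)·σ/δ)².
z_{α/2} = 1.645 (two-sided α = 0.1); z_β = 1.036 (power 85% → β = 0.15).
n = (2.681 × 6.54 / 4.09)² = 18.38
Round up: n = 19.

n = 19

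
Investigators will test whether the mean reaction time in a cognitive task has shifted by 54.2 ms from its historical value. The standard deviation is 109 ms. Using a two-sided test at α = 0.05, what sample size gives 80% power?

For a one-sample z-test, n = ((z_{α/2} + z_β)·σ/δ)².
z_{α/2} = 1.960 (two-sided α = 0.05); z_β = 0.842 (power 80% → β = 0.2).
n = (2.802 × 109 / 54.2)² = 31.75
Round up: n = 32.

32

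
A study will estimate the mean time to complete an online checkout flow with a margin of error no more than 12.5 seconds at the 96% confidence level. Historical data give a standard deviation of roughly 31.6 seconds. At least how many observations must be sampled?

For a mean, the margin of error is E = z·σ/√n, so n = (zσ/E)².
At 96% confidence, z = 2.054.
n = (2.054 × 31.6 / 12.5)² = 26.96
Round up: n = 27.

27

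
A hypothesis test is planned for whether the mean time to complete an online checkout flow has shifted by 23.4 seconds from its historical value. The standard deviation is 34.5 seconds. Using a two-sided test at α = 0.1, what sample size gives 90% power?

19

For a one-sample z-test, n = ((z_{α/2} + z_β)·σ/δ)².
z_{α/2} = 1.645 (two-sided α = 0.1); z_β = 1.282 (power 90% → β = 0.1).
n = (2.927 × 34.5 / 23.4)² = 18.62
Round up: n = 19.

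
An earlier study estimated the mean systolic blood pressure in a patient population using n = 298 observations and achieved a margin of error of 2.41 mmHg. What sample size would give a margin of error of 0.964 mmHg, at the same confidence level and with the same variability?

Margin of error scales as 1/√n, so n₂ = n₁·(E₁/E₂)².
n₂ = 298 × (2.41/0.964)² = 298 × 6.25 = 1862.50
Round up: n₂ = 1863.

1863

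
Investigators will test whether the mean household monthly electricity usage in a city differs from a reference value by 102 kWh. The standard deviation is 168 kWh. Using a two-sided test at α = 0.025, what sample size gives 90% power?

For a one-sample z-test, n = ((z_{α/2} + z_β)·σ/δ)².
z_{α/2} = 2.241 (two-sided α = 0.025); z_β = 1.282 (power 90% → β = 0.1).
n = (3.523 × 168 / 102)² = 33.67
Round up: n = 34.

34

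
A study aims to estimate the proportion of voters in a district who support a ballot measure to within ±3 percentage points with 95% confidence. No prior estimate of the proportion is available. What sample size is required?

1068

For a proportion with margin E = 0.03 at 95% confidence, z = 1.960.
With no prior estimate, use p = 0.5, which maximizes p(1−p) at 0.25.
n = 0.25 × (z/E)² = 0.25 × (1.960/0.03)² = 1067.11
Round up: n = 1068.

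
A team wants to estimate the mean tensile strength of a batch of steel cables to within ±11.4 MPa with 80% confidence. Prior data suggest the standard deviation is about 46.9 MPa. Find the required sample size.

For a mean, the margin of error is E = z·σ/√n, so n = (zσ/E)².
At 80% confidence, z = 1.282.
n = (1.282 × 46.9 / 11.4)² = 27.82
Round up: n = 28.

28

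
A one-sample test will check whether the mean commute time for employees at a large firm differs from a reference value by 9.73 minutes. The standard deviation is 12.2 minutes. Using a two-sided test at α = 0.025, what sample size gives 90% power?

20

For a one-sample z-test, n = ((z_{α/2} + z_β)·σ/δ)².
z_{α/2} = 2.241 (two-sided α = 0.025); z_β = 1.282 (power 90% → β = 0.1).
n = (3.523 × 12.2 / 9.73)² = 19.51
Round up: n = 20.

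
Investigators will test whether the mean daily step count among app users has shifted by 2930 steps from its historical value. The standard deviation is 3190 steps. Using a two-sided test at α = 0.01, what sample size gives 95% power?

For a one-sample z-test, n = ((z_{α/2} + z_β)·σ/δ)².
z_{α/2} = 2.576 (two-sided α = 0.01); z_β = 1.645 (power 95% → β = 0.05).
n = (4.221 × 3190 / 2930)² = 21.12
Round up: n = 22.

n = 22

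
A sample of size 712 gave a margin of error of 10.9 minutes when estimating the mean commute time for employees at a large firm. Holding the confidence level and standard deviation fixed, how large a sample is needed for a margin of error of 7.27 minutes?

1601

Margin of error scales as 1/√n, so n₂ = n₁·(E₁/E₂)².
n₂ = 712 × (10.9/7.27)² = 712 × 2.248 = 1600.58
Round up: n₂ = 1601.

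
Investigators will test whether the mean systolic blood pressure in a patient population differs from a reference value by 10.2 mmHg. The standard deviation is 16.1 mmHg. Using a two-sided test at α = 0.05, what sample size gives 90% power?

For a one-sample z-test, n = ((z_{α/2} + z_β)·σ/δ)².
z_{α/2} = 1.960 (two-sided α = 0.05); z_β = 1.282 (power 90% → β = 0.1).
n = (3.242 × 16.1 / 10.2)² = 26.19
Round up: n = 27.

27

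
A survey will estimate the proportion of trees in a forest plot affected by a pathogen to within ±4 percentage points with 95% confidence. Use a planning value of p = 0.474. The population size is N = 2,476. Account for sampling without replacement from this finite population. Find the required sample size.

For a proportion with margin E = 0.04 at 95% confidence, z = 1.960.
n = p̂(1−p̂)(z/E)² = 0.474 × 0.526 × (1.960/0.04)² = 598.63 — call this n₀.
Finite-population correction with N = 2,476: n = n₀ / (1 + (n₀−1)/N) = 598.63 / 1.241 = 482.38
Round up: n = 483.

483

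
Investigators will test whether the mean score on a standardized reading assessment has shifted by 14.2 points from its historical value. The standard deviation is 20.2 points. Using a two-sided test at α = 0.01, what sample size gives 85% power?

For a one-sample z-test, n = ((z_{α/2} + z_β)·σ/δ)².
z_{α/2} = 2.576 (two-sided α = 0.01); z_β = 1.036 (power 85% → β = 0.15).
n = (3.612 × 20.2 / 14.2)² = 26.40
Round up: n = 27.

n = 27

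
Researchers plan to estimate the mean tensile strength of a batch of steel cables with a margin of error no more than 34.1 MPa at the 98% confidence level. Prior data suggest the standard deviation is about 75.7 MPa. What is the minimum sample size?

27

For a mean, the margin of error is E = z·σ/√n, so n = (zσ/E)².
At 98% confidence, z = 2.326.
n = (2.326 × 75.7 / 34.1)² = 26.66
Round up: n = 27.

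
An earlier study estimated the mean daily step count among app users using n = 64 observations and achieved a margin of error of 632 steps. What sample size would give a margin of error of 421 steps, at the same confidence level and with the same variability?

Margin of error scales as 1/√n, so n₂ = n₁·(E₁/E₂)².
n₂ = 64 × (632/421)² = 64 × 2.254 = 144.26
Round up: n₂ = 145.

145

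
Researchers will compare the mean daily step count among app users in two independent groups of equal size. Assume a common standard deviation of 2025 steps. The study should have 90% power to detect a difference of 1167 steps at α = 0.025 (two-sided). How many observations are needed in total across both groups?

150 total

For two equal groups, n per group = 2·((z_{α/2} + z_β)·σ/δ)².
z_{α/2} = 2.241; z_β = 1.282 (power 90%).
n = 2 × (3.523 × 2025 / 1167)² = 2 × 37.37 = 74.74
Round up: n = 75 per group.
Total across both groups: 2 × 75 = 150.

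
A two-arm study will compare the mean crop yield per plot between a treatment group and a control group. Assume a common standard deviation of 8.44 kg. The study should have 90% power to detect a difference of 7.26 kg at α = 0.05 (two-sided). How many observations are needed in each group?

For two equal groups, n per group = 2·((z_{α/2} + z_β)·σ/δ)².
z_{α/2} = 1.960; z_β = 1.282 (power 90%).
n = 2 × (3.242 × 8.44 / 7.26)² = 2 × 14.20 = 28.40
Round up: n = 29 per group.

29 per group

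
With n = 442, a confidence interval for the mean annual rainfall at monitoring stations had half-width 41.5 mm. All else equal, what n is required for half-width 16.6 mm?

Margin of error scales as 1/√n, so n₂ = n₁·(E₁/E₂)².
n₂ = 442 × (41.5/16.6)² = 442 × 6.25 = 2762.50
Round up: n₂ = 2763.

2763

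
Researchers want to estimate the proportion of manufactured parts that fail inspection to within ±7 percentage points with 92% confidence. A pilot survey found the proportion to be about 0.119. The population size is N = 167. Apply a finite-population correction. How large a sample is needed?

For a proportion with margin E = 0.07 at 92% confidence, z = 1.751.
n = p̂(1−p̂)(z/E)² = 0.119 × 0.881 × (1.751/0.07)² = 65.60 — call this n₀.
Finite-population correction with N = 167: n = n₀ / (1 + (n₀−1)/N) = 65.60 / 1.387 = 47.30
Round up: n = 48.

48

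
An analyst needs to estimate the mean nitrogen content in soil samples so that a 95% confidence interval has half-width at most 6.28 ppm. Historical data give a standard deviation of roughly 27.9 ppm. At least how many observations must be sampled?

76

For a mean, the margin of error is E = z·σ/√n, so n = (zσ/E)².
At 95% confidence, z = 1.960.
n = (1.960 × 27.9 / 6.28)² = 75.82
Round up: n = 76.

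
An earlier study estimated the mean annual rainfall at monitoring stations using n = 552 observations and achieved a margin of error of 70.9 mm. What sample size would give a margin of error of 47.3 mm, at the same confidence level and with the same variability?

1241

Margin of error scales as 1/√n, so n₂ = n₁·(E₁/E₂)².
n₂ = 552 × (70.9/47.3)² = 552 × 2.247 = 1240.34
Round up: n₂ = 1241.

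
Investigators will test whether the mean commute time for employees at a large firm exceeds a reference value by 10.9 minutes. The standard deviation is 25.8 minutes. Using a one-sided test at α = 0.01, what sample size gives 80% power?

For a one-sample z-test, n = ((z_α + z_β)·σ/δ)².
z_α = 2.326 (one-sided α = 0.01); z_β = 0.842 (power 80% → β = 0.2).
n = (3.168 × 25.8 / 10.9)² = 56.23
Round up: n = 57.

n = 57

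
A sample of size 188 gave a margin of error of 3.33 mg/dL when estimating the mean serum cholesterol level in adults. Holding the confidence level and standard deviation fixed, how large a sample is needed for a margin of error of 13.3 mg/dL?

12

Margin of error scales as 1/√n, so n₂ = n₁·(E₁/E₂)².
n₂ = 188 × (3.33/13.3)² = 188 × 0.06269 = 11.79
Round up: n₂ = 12.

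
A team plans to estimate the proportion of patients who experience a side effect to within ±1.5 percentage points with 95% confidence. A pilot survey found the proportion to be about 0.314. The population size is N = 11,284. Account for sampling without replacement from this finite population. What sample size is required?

For a proportion with margin E = 0.015 at 95% confidence, z = 1.960.
n = p̂(1−p̂)(z/E)² = 0.314 × 0.686 × (1.960/0.015)² = 3677.76 — call this n₀.
Finite-population correction with N = 11,284: n = n₀ / (1 + (n₀−1)/N) = 3677.76 / 1.326 = 2773.57
Round up: n = 2774.

n = 2774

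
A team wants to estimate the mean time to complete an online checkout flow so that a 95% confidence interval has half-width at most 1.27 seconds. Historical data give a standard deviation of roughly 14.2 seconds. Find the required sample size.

For a mean, the margin of error is E = z·σ/√n, so n = (zσ/E)².
At 95% confidence, z = 1.960.
n = (1.960 × 14.2 / 1.27)² = 480.27
Round up: n = 481.

481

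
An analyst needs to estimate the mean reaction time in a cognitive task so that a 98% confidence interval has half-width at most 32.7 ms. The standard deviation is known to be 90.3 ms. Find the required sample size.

42

For a mean, the margin of error is E = z·σ/√n, so n = (zσ/E)².
At 98% confidence, z = 2.326.
n = (2.326 × 90.3 / 32.7)² = 41.26
Round up: n = 42.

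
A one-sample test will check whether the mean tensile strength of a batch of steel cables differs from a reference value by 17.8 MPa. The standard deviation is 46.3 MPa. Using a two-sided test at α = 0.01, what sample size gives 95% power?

n = 121

For a one-sample z-test, n = ((z_{α/2} + z_β)·σ/δ)².
z_{α/2} = 2.576 (two-sided α = 0.01); z_β = 1.645 (power 95% → β = 0.05).
n = (4.221 × 46.3 / 17.8)² = 120.55
Round up: n = 121.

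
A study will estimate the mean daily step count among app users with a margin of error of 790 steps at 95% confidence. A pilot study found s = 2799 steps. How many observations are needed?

49

For a mean, the margin of error is E = z·σ/√n, so n = (zσ/E)².
At 95% confidence, z = 1.960.
n = (1.960 × 2799 / 790)² = 48.22
Round up: n = 49.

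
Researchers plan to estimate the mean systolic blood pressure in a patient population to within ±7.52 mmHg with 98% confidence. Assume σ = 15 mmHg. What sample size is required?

22

For a mean, the margin of error is E = z·σ/√n, so n = (zσ/E)².
At 98% confidence, z = 2.326.
n = (2.326 × 15 / 7.52)² = 21.53
Round up: n = 22.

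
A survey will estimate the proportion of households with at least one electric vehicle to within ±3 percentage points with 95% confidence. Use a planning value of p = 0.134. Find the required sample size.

For a proportion with margin E = 0.03 at 95% confidence, z = 1.960.
n = p̂(1−p̂)(z/E)² = 0.134 × 0.866 × (1.960/0.03)² = 495.33
Round up: n = 496.

496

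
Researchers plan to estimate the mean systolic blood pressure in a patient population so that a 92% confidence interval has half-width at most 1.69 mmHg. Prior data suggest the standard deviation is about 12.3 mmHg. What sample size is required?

n = 163

For a mean, the margin of error is E = z·σ/√n, so n = (zσ/E)².
At 92% confidence, z = 1.751.
n = (1.751 × 12.3 / 1.69)² = 162.41
Round up: n = 163.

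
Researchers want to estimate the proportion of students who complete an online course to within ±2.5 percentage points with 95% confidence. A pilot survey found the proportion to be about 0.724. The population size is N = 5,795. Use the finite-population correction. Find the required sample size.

n = 1014

For a proportion with margin E = 0.025 at 95% confidence, z = 1.960.
n = p̂(1−p̂)(z/E)² = 0.724 × 0.276 × (1.960/0.025)² = 1228.23 — call this n₀.
Finite-population correction with N = 5,795: n = n₀ / (1 + (n₀−1)/N) = 1228.23 / 1.212 = 1013.39
Round up: n = 1014.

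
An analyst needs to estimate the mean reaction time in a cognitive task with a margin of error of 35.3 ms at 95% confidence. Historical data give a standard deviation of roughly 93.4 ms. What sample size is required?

For a mean, the margin of error is E = z·σ/√n, so n = (zσ/E)².
At 95% confidence, z = 1.960.
n = (1.960 × 93.4 / 35.3)² = 26.89
Round up: n = 27.

n = 27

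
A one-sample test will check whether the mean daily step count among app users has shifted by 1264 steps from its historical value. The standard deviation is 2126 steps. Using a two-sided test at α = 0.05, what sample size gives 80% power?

For a one-sample z-test, n = ((z_{α/2} + z_β)·σ/δ)².
z_{α/2} = 1.960 (two-sided α = 0.05); z_β = 0.842 (power 80% → β = 0.2).
n = (2.802 × 2126 / 1264)² = 22.21
Round up: n = 23.

23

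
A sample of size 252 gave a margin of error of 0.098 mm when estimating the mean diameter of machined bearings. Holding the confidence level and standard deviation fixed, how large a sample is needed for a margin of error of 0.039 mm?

1592

Margin of error scales as 1/√n, so n₂ = n₁·(E₁/E₂)².
n₂ = 252 × (0.098/0.039)² = 252 × 6.314 = 1591.13
Round up: n₂ = 1592.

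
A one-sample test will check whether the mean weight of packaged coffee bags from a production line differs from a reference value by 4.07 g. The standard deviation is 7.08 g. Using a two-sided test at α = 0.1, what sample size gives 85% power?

22

For a one-sample z-test, n = ((z_{α/2} + z_β)·σ/δ)².
z_{α/2} = 1.645 (two-sided α = 0.1); z_β = 1.036 (power 85% → β = 0.15).
n = (2.681 × 7.08 / 4.07)² = 21.75
Round up: n = 22.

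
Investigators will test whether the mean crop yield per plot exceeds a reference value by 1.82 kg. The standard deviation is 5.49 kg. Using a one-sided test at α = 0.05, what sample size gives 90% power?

For a one-sample z-test, n = ((z_α + z_β)·σ/δ)².
z_α = 1.645 (one-sided α = 0.05); z_β = 1.282 (power 90% → β = 0.1).
n = (2.927 × 5.49 / 1.82)² = 77.96
Round up: n = 78.

78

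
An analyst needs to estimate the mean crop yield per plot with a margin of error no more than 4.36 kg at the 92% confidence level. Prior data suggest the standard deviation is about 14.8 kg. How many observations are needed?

For a mean, the margin of error is E = z·σ/√n, so n = (zσ/E)².
At 92% confidence, z = 1.751.
n = (1.751 × 14.8 / 4.36)² = 35.33
Round up: n = 36.

36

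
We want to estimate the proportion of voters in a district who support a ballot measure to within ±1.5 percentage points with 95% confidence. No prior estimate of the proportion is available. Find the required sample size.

n = 4269

For a proportion with margin E = 0.015 at 95% confidence, z = 1.960.
With no prior estimate, use p = 0.5, which maximizes p(1−p) at 0.25.
n = 0.25 × (z/E)² = 0.25 × (1.960/0.015)² = 4268.44
Round up: n = 4269.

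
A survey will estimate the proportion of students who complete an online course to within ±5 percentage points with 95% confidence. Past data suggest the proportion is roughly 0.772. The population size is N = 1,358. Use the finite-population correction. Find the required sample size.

For a proportion with margin E = 0.05 at 95% confidence, z = 1.960.
n = p̂(1−p̂)(z/E)² = 0.772 × 0.228 × (1.960/0.05)² = 270.47 — call this n₀.
Finite-population correction with N = 1,358: n = n₀ / (1 + (n₀−1)/N) = 270.47 / 1.198 = 225.77
Round up: n = 226.

n = 226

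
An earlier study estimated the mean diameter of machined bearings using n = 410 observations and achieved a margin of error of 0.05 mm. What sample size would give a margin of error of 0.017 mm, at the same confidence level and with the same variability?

Margin of error scales as 1/√n, so n₂ = n₁·(E₁/E₂)².
n₂ = 410 × (0.05/0.017)² = 410 × 8.651 = 3546.91
Round up: n₂ = 3547.

3547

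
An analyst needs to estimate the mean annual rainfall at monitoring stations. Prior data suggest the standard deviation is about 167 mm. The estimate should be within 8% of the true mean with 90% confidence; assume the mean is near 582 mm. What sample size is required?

35

For a mean, the margin of error is E = z·σ/√n, so n = (zσ/E)².
At 90% confidence, z = 1.645.
E = 8% of 582 = 46.56 mm.
n = (1.645 × 167 / 46.56)² = 34.81
Round up: n = 35.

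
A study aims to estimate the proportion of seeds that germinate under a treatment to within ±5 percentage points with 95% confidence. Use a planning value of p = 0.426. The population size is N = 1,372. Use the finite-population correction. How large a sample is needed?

296

For a proportion with margin E = 0.05 at 95% confidence, z = 1.960.
n = p̂(1−p̂)(z/E)² = 0.426 × 0.574 × (1.960/0.05)² = 375.75 — call this n₀.
Finite-population correction with N = 1,372: n = n₀ / (1 + (n₀−1)/N) = 375.75 / 1.273 = 295.17
Round up: n = 296.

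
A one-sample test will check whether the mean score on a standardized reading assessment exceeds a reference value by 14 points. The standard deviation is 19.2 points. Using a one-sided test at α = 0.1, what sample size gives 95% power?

n = 17

For a one-sample z-test, n = ((z_α + z_β)·σ/δ)².
z_α = 1.282 (one-sided α = 0.1); z_β = 1.645 (power 95% → β = 0.05).
n = (2.927 × 19.2 / 14)² = 16.11
Round up: n = 17.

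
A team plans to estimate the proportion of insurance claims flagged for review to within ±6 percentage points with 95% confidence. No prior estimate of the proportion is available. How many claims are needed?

For a proportion with margin E = 0.06 at 95% confidence, z = 1.960.
With no prior estimate, use p = 0.5, which maximizes p(1−p) at 0.25.
n = 0.25 × (z/E)² = 0.25 × (1.960/0.06)² = 266.78
Round up: n = 267.

n = 267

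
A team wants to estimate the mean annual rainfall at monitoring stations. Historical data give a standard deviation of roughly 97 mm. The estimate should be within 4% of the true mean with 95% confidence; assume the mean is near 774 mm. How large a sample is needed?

For a mean, the margin of error is E = z·σ/√n, so n = (zσ/E)².
At 95% confidence, z = 1.960.
E = 4% of 774 = 30.96 mm.
n = (1.960 × 97 / 30.96)² = 37.71
Round up: n = 38.

38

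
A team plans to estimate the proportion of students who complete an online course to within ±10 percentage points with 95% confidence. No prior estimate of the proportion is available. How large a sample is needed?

97

For a proportion with margin E = 0.1 at 95% confidence, z = 1.960.
With no prior estimate, use p = 0.5, which maximizes p(1−p) at 0.25.
n = 0.25 × (z/E)² = 0.25 × (1.960/0.1)² = 96.04
Round up: n = 97.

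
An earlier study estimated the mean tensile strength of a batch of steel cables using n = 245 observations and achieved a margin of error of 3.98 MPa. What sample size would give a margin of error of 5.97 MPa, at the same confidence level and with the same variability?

n = 109

Margin of error scales as 1/√n, so n₂ = n₁·(E₁/E₂)².
n₂ = 245 × (3.98/5.97)² = 245 × 0.4444 = 108.88
Round up: n₂ = 109.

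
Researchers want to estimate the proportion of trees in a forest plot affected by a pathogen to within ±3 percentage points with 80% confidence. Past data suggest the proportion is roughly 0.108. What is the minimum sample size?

For a proportion with margin E = 0.03 at 80% confidence, z = 1.282.
n = p̂(1−p̂)(z/E)² = 0.108 × 0.892 × (1.282/0.03)² = 175.92
Round up: n = 176.

n = 176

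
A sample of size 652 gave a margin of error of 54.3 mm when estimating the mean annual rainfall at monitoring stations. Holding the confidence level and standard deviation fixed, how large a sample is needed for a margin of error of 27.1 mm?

2618

Margin of error scales as 1/√n, so n₂ = n₁·(E₁/E₂)².
n₂ = 652 × (54.3/27.1)² = 652 × 4.015 = 2617.78
Round up: n₂ = 2618.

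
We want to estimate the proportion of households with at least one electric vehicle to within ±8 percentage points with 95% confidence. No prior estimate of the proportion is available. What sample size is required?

For a proportion with margin E = 0.08 at 95% confidence, z = 1.960.
With no prior estimate, use p = 0.5, which maximizes p(1−p) at 0.25.
n = 0.25 × (z/E)² = 0.25 × (1.960/0.08)² = 150.06
Round up: n = 151.

151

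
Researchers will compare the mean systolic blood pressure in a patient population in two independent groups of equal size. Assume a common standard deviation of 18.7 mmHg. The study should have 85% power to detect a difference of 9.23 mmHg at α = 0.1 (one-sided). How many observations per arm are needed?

For two equal groups, n per group = 2·((z_α + z_β)·σ/δ)².
z_α = 1.282; z_β = 1.036 (power 85%).
n = 2 × (2.318 × 18.7 / 9.23)² = 2 × 22.05 = 44.10
Round up: n = 45 per group.

45 per group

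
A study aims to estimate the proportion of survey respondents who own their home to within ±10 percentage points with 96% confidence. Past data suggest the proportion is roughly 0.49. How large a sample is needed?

n = 106

For a proportion with margin E = 0.1 at 96% confidence, z = 2.054.
n = p̂(1−p̂)(z/E)² = 0.49 × 0.51 × (2.054/0.1)² = 105.43
Round up: n = 106.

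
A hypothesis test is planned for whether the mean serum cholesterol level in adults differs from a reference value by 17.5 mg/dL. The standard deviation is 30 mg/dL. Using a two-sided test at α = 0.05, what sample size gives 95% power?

39

For a one-sample z-test, n = ((z_{α/2} + z_β)·σ/δ)².
z_{α/2} = 1.960 (two-sided α = 0.05); z_β = 1.645 (power 95% → β = 0.05).
n = (3.605 × 30 / 17.5)² = 38.19
Round up: n = 39.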